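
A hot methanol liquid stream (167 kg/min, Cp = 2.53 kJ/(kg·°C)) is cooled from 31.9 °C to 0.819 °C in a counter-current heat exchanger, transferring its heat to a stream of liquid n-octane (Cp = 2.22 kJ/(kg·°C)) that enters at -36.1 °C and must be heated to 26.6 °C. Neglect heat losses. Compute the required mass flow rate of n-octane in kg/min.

ṁ_c = 94.3 kg/min

Heat released by hot stream: Q = 167 × 2.53 × (31.9 − 0.819) = 13132 kJ/min
Energy balance on cold side (adiabatic exchanger): Q = ṁ_c·Cp_c·(T_c,out − T_c,in)
ṁ_c = 13132 / [2.22 × (26.6 − -36.1)] = 94.343 kg/min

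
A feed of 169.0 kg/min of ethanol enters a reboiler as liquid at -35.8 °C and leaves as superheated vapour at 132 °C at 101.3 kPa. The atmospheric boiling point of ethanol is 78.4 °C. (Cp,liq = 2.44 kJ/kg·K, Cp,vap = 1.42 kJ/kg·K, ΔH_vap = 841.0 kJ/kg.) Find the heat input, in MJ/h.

liquid -35.8→78.4 °C: 278.65 kJ/kg
vaporisation at 78.4 °C: 841 kJ/kg
vapour 78.4→132 °C: 76.112 kJ/kg
Δh = 278.65 + 841 + 76.112 = 1195.8 kJ/kg
Q = ṁ·Δh = 169.0 kg/min × 1195.8 kJ/kg = 202080 kJ/min
|Q| = 3368.1 kW = 12125 MJ/h

Q = 12100 MJ/h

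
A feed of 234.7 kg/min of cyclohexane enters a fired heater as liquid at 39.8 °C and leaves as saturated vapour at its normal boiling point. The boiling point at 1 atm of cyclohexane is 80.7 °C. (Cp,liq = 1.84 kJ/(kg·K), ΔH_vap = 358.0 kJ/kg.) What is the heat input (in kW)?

liquid 39.8→80.7 °C: 75.256 kJ/kg
vaporisation at 80.7 °C: 358 kJ/kg
Δh = 75.256 + 358 = 433.26 kJ/kg
Q = ṁ·Δh = 234.7 kg/min × 433.26 kJ/kg = 101690 kJ/min
|Q| = 1694.8 kW

Q = 1690 kW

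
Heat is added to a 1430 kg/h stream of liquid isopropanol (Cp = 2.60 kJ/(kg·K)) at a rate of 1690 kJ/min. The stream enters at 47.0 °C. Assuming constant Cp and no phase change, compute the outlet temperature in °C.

T_out = 74.3 °C

Q = 1690 kJ/min = 101400 kJ/h
ΔT = Q/(ṁ·Cp) = 101400/(1430×2.60) = 27.273 K
T_out = 47.0 + 27.273 = 74.273 °C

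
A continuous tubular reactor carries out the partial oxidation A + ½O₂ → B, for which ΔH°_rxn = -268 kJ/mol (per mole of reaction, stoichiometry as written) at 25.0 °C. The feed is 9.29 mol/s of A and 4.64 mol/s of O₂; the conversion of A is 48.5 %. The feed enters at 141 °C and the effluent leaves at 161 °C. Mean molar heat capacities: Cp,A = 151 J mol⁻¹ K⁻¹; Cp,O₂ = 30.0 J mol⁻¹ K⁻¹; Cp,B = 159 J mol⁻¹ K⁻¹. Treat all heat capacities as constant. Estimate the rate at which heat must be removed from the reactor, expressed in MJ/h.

Q_out = 4250 MJ/h

Extent of reaction ξ = 0.485 × 9.29 = 4.5056 mol/s
Reaction term: ξ·ΔH°_rxn = 4.5056 × -268 = -1207.5 kJ/s
Sensible, feed 141→25 °C: -178.87 kJ/s
Outlet flows (mol/s): A 4.7843, O₂ 2.3872, B 4.5056
Sensible, products 25→161 °C: 205.42 kJ/s
Q = ΔH = -1181 kJ/s = -1181 kW
Heat removed = 4251.5 MJ/h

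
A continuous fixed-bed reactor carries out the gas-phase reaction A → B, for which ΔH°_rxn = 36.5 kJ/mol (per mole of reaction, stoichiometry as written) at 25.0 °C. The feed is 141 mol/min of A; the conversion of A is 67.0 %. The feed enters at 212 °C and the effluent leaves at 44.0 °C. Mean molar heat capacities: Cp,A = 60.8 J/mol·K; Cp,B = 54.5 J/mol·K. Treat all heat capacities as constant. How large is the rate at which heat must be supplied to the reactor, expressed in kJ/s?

Extent of reaction ξ = 0.670 × 141 = 94.47 mol/min
Reaction term: ξ·ΔH°_rxn = 94.47 × 36.5 = 3448.2 kJ/min
Sensible, feed 212→25 °C: -1603.1 kJ/min
Outlet flows (mol/min): A 46.53, B 94.47
Sensible, products 25→44.0 °C: 151.58 kJ/min
Q = ΔH = 1996.6 kJ/min = 33.277 kW
Heat supplied = 33.277 kJ/s

Q_in = 33.3 kJ/s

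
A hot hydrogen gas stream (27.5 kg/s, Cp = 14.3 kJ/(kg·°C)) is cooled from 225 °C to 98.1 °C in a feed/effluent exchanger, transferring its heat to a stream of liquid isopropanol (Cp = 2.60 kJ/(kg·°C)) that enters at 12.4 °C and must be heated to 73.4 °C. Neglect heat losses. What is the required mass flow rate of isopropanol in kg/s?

Heat released by hot stream: Q = 27.5 × 14.3 × (225 − 98.1) = 49903 kJ/s
Energy balance on cold side (adiabatic exchanger): Q = ṁ_c·Cp_c·(T_c,out − T_c,in)
ṁ_c = 49903 / [2.60 × (73.4 − 12.4)] = 314.65 kg/s

ṁ_c = 315 kg/s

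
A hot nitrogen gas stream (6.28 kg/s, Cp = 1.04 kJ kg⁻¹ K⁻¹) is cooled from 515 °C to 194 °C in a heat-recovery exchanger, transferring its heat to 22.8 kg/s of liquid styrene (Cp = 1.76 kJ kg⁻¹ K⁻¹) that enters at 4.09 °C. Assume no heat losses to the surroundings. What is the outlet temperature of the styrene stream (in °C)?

T_c,out = 56.3 °C

Heat released by hot stream: Q = 6.28 × 1.04 × (515 − 194) = 2096.5 kJ/s
Energy balance on cold side (adiabatic exchanger): Q = ṁ_c·Cp_c·(T_c,out − T_c,in)
T_c,out = 4.09 + 2096.5/(22.8 × 1.76) = 56.336 °C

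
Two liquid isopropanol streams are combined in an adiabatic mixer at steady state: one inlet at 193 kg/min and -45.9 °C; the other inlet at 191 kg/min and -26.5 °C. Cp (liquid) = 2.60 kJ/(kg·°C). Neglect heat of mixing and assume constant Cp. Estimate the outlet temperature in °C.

Adiabatic, steady state ⇒ Σ ṁᵢCp,ᵢ(T_out − Tᵢ) = 0
Σ ṁᵢCp,ᵢTᵢ = 193×2.60×-45.9 + 191×2.60×-26.5 = -36193
Σ ṁᵢCp,ᵢ = 193×2.60 + 191×2.60 = 998.4
T_out = -36193 / 998.4 = -36.251 °C

T_out = -36.3 °C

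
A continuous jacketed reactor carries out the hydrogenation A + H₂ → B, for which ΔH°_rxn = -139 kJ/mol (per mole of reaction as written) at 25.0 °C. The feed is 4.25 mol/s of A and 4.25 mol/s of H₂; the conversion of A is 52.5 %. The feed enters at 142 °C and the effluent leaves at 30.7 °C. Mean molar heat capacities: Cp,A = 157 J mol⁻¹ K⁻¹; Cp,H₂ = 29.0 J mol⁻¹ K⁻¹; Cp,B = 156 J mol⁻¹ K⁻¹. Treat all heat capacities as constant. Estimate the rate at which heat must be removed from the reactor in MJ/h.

Q_out = 1430 MJ/h

Extent of reaction ξ = 0.525 × 4.25 = 2.2313 mol/s
Reaction term: ξ·ΔH°_rxn = 2.2313 × -139 = -310.14 kJ/s
Sensible, feed 142→25 °C: -92.489 kJ/s
Outlet flows (mol/s): A 2.0187, H₂ 2.0187, B 2.2313
Sensible, products 25→30.7 °C: 4.1243 kJ/s
Q = ΔH = -398.51 kJ/s = -398.51 kW
Heat removed = 1434.6 MJ/h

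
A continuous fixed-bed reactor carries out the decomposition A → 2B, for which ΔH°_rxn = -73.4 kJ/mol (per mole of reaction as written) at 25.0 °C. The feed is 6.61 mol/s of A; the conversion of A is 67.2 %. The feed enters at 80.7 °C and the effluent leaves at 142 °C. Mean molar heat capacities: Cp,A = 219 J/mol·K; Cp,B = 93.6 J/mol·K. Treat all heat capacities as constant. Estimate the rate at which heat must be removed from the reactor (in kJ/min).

Q_out = 15200 kJ/min

Extent of reaction ξ = 0.672 × 6.61 = 4.4419 mol/s
Reaction term: ξ·ΔH°_rxn = 4.4419 × -73.4 = -326.04 kJ/s
Sensible, feed 80.7→25 °C: -80.631 kJ/s
Outlet flows (mol/s): A 2.1681, B 8.8838
Sensible, products 25→142 °C: 152.84 kJ/s
Q = ΔH = -253.83 kJ/s = -253.83 kW
Heat removed = 15230 kJ/min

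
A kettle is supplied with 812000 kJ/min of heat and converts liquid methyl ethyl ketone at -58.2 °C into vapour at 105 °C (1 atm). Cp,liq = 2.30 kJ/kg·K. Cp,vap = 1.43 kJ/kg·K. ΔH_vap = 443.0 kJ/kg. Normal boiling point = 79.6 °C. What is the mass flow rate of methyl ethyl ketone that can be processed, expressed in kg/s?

ṁ = 17.0 kg/s

Δh = 2.30×(79.6−-58.2) + 443.0 + 1.43×(105−79.6) = 796.26 kJ/kg
Q = 812000 kJ/min = 13533 kJ/s = 13533 kJ/s
ṁ = Q/Δh = 13533 / 796.26 = 16.996 kg/s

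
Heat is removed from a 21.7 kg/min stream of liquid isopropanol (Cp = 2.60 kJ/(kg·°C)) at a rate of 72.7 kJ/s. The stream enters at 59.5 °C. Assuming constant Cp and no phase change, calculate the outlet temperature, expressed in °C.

T_out = -17.8 °C

Q = 72.7 kJ/s = 4362 kJ/min
ΔT = Q/(ṁ·Cp) = 4362/(21.7×2.60) = 77.313 K
T_out = 59.5 − 77.313 = -17.813 °C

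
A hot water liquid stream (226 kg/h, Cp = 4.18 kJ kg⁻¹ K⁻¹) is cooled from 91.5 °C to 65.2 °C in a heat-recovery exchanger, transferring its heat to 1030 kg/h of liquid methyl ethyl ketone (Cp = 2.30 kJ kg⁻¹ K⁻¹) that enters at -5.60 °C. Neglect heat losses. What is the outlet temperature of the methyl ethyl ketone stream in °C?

T_c,out = 4.89 °C

Heat released by hot stream: Q = 226 × 4.18 × (91.5 − 65.2) = 24845 kJ/h
Energy balance on cold side (adiabatic exchanger): Q = ṁ_c·Cp_c·(T_c,out − T_c,in)
T_c,out = -5.60 + 24845/(1030 × 2.30) = 4.8876 °C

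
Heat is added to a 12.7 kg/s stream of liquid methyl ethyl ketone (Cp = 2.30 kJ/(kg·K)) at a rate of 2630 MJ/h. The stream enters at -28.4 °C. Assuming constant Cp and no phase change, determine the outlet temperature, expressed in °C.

T_out = -3.39 °C

Q = 2630 MJ/h = 730.56 kJ/s
ΔT = Q/(ṁ·Cp) = 730.56/(12.7×2.30) = 25.01 K
T_out = -28.4 + 25.01 = -3.3895 °C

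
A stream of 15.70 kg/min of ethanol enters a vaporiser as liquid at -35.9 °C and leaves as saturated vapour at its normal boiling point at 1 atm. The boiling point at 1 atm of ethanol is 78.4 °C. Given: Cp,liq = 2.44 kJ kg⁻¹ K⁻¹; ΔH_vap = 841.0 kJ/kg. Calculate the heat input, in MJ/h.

liquid -35.9→78.4 °C: 278.89 kJ/kg
vaporisation at 78.4 °C: 841 kJ/kg
Δh = 278.89 + 841 = 1119.9 kJ/kg
Q = ṁ·Δh = 15.70 kg/min × 1119.9 kJ/kg = 17582 kJ/min
|Q| = 293.04 kW = 1054.9 MJ/h

Q = 1050 MJ/h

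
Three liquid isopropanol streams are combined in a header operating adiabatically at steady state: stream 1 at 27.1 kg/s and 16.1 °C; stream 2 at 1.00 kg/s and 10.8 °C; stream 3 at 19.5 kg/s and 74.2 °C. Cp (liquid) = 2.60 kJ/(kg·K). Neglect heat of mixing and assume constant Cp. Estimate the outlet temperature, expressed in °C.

Adiabatic, steady state ⇒ Σ ṁᵢCp,ᵢ(T_out − Tᵢ) = 0
T_out = Σ ṁᵢCp,ᵢTᵢ / Σ ṁᵢCp,ᵢ
      = 4924.4 / 123.76 = 39.79 °C

T_out = 39.8 °C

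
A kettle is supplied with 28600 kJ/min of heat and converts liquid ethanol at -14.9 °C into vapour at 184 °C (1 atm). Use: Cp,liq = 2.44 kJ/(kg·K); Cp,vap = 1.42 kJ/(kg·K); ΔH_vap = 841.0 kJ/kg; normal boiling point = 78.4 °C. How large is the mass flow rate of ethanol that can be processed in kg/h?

ṁ = 1410 kg/h

Δh = 2.44×(78.4−-14.9) + 841.0 + 1.42×(184−78.4) = 1218.6 kJ/kg
Q = 28600 kJ/min = 476.67 kJ/s = 1.716e+06 kJ/h
ṁ = Q/Δh = 1.716e+06 / 1218.6 = 1408.2 kg/h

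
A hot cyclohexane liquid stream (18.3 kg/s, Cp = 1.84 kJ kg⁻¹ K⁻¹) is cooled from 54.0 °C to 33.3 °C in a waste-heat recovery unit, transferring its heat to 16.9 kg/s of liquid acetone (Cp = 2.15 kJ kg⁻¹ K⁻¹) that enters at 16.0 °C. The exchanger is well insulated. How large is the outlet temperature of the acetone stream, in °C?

T_c,out = 35.2 °C

Heat released by hot stream: Q = 18.3 × 1.84 × (54.0 − 33.3) = 697.01 kJ/s
Energy balance on cold side (adiabatic exchanger): Q = ṁ_c·Cp_c·(T_c,out − T_c,in)
T_c,out = 16.0 + 697.01/(16.9 × 2.15) = 35.183 °C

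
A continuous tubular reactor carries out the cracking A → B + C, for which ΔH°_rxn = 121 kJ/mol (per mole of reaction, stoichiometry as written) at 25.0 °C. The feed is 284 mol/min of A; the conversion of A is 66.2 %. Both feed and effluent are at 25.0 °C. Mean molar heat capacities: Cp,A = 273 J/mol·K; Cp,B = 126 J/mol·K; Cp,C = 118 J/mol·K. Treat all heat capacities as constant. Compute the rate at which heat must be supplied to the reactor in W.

Extent of reaction ξ = 0.662 × 284 = 188.01 mol/min
Reaction term: ξ·ΔH°_rxn = 188.01 × 121 = 22749 kJ/min
Q = ΔH = 22749 kJ/min = 379.15 kW
Heat supplied = 379150 W

Q_in = 379000 W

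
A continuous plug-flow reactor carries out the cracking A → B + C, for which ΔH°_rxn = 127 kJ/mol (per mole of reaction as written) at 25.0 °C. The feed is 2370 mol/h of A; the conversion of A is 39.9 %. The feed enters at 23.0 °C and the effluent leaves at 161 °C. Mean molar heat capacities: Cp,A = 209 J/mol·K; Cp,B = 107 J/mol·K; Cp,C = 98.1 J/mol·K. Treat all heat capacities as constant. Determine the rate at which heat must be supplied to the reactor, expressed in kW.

Extent of reaction ξ = 0.399 × 2370 = 945.63 mol/h
Reaction term: ξ·ΔH°_rxn = 945.63 × 127 = 120100 kJ/h
Sensible, feed 23.0→25 °C: 990.66 kJ/h
Outlet flows (mol/h): A 1424.4, B 945.63, C 945.63
Sensible, products 25→161 °C: 66863 kJ/h
Q = ΔH = 187950 kJ/h = 52.208 kW
Heat supplied = 52.208 kW

Q_in = 52.2 kW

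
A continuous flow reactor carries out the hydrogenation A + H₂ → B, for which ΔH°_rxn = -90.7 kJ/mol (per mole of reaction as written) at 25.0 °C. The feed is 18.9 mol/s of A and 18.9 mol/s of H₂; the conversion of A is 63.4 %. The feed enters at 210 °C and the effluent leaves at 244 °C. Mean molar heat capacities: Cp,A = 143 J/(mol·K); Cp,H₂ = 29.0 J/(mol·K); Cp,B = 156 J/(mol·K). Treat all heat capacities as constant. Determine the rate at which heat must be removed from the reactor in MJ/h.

Extent of reaction ξ = 0.634 × 18.9 = 11.983 mol/s
Reaction term: ξ·ΔH°_rxn = 11.983 × -90.7 = -1086.8 kJ/s
Sensible, feed 210→25 °C: -601.4 kJ/s
Outlet flows (mol/s): A 6.9174, H₂ 6.9174, B 11.983
Sensible, products 25→244 °C: 669.94 kJ/s
Q = ΔH = -1018.3 kJ/s = -1018.3 kW
Heat removed = 3665.8 MJ/h

Q_out = 3670 MJ/h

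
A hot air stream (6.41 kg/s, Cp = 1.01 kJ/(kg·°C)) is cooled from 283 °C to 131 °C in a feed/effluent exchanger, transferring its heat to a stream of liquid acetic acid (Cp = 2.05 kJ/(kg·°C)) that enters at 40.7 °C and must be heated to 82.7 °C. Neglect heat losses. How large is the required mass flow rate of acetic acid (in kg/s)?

Heat released by hot stream: Q = 6.41 × 1.01 × (283 − 131) = 984.06 kJ/s
Energy balance on cold side (adiabatic exchanger): Q = ṁ_c·Cp_c·(T_c,out − T_c,in)
ṁ_c = 984.06 / [2.05 × (82.7 − 40.7)] = 11.429 kg/s

ṁ_c = 11.4 kg/s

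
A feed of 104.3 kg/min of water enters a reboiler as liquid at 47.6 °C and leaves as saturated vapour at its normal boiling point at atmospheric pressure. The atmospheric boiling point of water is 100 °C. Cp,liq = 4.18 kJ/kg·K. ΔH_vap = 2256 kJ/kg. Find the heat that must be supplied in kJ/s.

Q = 4300 kJ/s

liquid 47.6→100 °C: 219.03 kJ/kg
vaporisation at 100 °C: 2256 kJ/kg
Δh = 219.03 + 2256 = 2475 kJ/kg
Q = ṁ·Δh = 104.3 kg/min × 2475 kJ/kg = 258150 kJ/min
|Q| = 4302.4 kW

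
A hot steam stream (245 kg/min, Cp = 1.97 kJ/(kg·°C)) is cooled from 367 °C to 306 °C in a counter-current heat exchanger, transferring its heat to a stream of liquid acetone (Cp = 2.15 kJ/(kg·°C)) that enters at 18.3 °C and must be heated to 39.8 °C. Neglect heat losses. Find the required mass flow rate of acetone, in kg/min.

Heat released by hot stream: Q = 245 × 1.97 × (367 − 306) = 29442 kJ/min
Energy balance on cold side (adiabatic exchanger): Q = ṁ_c·Cp_c·(T_c,out − T_c,in)
ṁ_c = 29442 / [2.15 × (39.8 − 18.3)] = 636.92 kg/min

ṁ_c = 637 kg/min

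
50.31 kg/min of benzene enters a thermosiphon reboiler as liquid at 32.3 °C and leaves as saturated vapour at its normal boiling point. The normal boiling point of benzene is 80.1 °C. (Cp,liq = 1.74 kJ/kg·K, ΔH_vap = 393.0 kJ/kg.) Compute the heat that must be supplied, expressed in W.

liquid 32.3→80.1 °C: 83.172 kJ/kg
vaporisation at 80.1 °C: 393 kJ/kg
Δh = 83.172 + 393 = 476.17 kJ/kg
Q = ṁ·Δh = 50.31 kg/min × 476.17 kJ/kg = 23956 kJ/min
|Q| = 399.27 kW = 399270 W

Q = 399000 W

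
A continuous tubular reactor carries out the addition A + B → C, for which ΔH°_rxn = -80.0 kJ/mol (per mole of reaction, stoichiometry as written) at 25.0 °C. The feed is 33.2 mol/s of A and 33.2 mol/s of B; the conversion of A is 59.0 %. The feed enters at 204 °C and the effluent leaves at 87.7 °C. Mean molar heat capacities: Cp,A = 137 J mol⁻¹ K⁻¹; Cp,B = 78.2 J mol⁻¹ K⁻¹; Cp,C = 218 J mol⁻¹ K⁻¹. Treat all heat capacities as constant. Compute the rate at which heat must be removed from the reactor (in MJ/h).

Q_out = 8620 MJ/h

Extent of reaction ξ = 0.590 × 33.2 = 19.588 mol/s
Reaction term: ξ·ΔH°_rxn = 19.588 × -80.0 = -1567 kJ/s
Sensible, feed 204→25 °C: -1278.9 kJ/s
Outlet flows (mol/s): A 13.612, B 13.612, C 19.588
Sensible, products 25→87.7 °C: 451.41 kJ/s
Q = ΔH = -2394.5 kJ/s = -2394.5 kW
Heat removed = 8620.3 MJ/h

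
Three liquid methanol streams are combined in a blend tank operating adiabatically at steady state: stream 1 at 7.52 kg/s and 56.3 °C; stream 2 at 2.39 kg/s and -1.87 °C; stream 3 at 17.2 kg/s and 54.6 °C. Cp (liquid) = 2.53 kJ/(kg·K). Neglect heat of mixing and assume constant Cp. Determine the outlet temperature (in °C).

T_out = 50.1 °C

No heat crosses the boundary, so H_out = H_in.
T_out = Σ ṁᵢCp,ᵢTᵢ / Σ ṁᵢCp,ᵢ
      = 3435.8 / 68.588 = 50.093 °C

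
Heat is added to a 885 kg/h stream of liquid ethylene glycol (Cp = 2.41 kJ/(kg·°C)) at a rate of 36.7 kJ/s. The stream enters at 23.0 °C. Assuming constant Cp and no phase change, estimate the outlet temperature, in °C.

T_out = 84.9 °C

Q = 36.7 kJ/s = 132120 kJ/h
ΔT = Q/(ṁ·Cp) = 132120/(885×2.41) = 61.945 K
T_out = 23.0 + 61.945 = 84.945 °C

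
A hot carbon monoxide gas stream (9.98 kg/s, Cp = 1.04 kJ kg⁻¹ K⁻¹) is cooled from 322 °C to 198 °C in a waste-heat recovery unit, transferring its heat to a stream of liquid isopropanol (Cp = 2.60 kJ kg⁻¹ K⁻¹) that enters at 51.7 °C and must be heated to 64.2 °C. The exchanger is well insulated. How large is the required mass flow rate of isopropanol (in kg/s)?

Heat released by hot stream: Q = 9.98 × 1.04 × (322 − 198) = 1287 kJ/s
Energy balance on cold side (adiabatic exchanger): Q = ṁ_c·Cp_c·(T_c,out − T_c,in)
ṁ_c = 1287 / [2.60 × (64.2 − 51.7)] = 39.601 kg/s

ṁ_c = 39.6 kg/s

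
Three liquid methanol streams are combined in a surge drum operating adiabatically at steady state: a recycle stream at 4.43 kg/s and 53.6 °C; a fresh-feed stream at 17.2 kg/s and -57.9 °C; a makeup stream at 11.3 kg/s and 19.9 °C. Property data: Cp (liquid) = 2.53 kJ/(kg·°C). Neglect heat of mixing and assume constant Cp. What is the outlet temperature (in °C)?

T_out = -16.2 °C

Energy balance with Q = 0: Σ ṁᵢCp,ᵢ(T_out − Tᵢ) = 0
T_out = Σ ṁᵢCp,ᵢTᵢ / Σ ṁᵢCp,ᵢ
      = -1349.9 / 83.313 = -16.203 °C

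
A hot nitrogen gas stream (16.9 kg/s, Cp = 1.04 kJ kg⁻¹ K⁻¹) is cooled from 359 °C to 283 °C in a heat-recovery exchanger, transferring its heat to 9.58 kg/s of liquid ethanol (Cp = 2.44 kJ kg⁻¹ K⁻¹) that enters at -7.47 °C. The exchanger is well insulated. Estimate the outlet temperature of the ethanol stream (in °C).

T_c,out = 49.7 °C

Heat released by hot stream: Q = 16.9 × 1.04 × (359 − 283) = 1335.8 kJ/s
Energy balance on cold side (adiabatic exchanger): Q = ṁ_c·Cp_c·(T_c,out − T_c,in)
T_c,out = -7.47 + 1335.8/(9.58 × 2.44) = 49.675 °C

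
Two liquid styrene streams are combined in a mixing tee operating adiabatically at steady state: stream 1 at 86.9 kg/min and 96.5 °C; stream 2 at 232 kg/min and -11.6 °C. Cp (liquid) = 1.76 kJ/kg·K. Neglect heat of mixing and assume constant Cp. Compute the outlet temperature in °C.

Adiabatic, steady state ⇒ Σ ṁᵢCp,ᵢ(T_out − Tᵢ) = 0
T_out = Σ ṁᵢCp,ᵢTᵢ / Σ ṁᵢCp,ᵢ
      = 10023 / 561.26 = 17.857 °C

T_out = 17.9 °C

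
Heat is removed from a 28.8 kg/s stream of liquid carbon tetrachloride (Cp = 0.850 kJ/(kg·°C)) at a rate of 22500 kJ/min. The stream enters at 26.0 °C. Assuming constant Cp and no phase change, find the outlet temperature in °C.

T_out = 10.7 °C

Q = 22500 kJ/min = 375 kJ/s
ΔT = Q/(ṁ·Cp) = 375/(28.8×0.850) = 15.319 K
T_out = 26.0 − 15.319 = 10.681 °C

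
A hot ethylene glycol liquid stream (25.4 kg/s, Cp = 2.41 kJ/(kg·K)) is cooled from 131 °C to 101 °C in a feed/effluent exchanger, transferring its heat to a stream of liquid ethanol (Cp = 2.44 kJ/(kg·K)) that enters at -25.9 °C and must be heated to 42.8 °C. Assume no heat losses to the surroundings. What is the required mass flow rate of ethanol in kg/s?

ṁ_c = 11.0 kg/s

Heat released by hot stream: Q = 25.4 × 2.41 × (131 − 101) = 1836.4 kJ/s
Energy balance on cold side (adiabatic exchanger): Q = ṁ_c·Cp_c·(T_c,out − T_c,in)
ṁ_c = 1836.4 / [2.44 × (42.8 − -25.9)] = 10.955 kg/s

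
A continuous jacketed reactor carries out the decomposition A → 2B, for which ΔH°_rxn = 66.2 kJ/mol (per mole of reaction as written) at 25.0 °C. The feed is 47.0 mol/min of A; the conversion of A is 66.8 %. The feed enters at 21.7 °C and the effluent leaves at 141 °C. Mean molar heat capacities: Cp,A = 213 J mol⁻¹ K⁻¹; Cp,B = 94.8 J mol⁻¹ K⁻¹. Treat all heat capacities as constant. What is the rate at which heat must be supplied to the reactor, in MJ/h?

Q_in = 191 MJ/h

Extent of reaction ξ = 0.668 × 47.0 = 31.396 mol/min
Reaction term: ξ·ΔH°_rxn = 31.396 × 66.2 = 2078.4 kJ/min
Sensible, feed 21.7→25 °C: 33.036 kJ/min
Outlet flows (mol/min): A 15.604, B 62.792
Sensible, products 25→141 °C: 1076.1 kJ/min
Q = ΔH = 3187.5 kJ/min = 53.125 kW
Heat supplied = 191.25 MJ/h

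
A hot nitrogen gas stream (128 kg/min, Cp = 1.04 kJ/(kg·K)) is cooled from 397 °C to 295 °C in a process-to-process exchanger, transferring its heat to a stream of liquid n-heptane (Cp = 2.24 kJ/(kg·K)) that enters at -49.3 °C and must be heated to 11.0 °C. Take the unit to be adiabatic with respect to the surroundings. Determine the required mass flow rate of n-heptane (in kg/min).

Heat released by hot stream: Q = 128 × 1.04 × (397 − 295) = 13578 kJ/min
Energy balance on cold side (adiabatic exchanger): Q = ṁ_c·Cp_c·(T_c,out − T_c,in)
ṁ_c = 13578 / [2.24 × (11.0 − -49.3)] = 100.53 kg/min

ṁ_c = 101 kg/min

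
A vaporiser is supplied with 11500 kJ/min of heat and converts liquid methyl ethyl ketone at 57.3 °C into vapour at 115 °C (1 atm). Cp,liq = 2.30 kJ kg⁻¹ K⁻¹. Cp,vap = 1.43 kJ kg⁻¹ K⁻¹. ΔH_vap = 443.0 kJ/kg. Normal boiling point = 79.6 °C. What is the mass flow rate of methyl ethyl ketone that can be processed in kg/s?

ṁ = 0.352 kg/s

Δh = 2.30×(79.6−57.3) + 443.0 + 1.43×(115−79.6) = 544.91 kJ/kg
Q = 11500 kJ/min = 191.67 kJ/s = 191.67 kJ/s
ṁ = Q/Δh = 191.67 / 544.91 = 0.35174 kg/s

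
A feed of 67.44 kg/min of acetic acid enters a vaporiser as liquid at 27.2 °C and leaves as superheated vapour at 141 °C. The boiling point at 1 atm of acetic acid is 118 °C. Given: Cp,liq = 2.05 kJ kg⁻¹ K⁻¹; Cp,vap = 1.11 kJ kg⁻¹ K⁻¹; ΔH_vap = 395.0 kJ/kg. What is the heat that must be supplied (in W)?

liquid 27.2→118 °C: 186.14 kJ/kg
vaporisation at 118 °C: 395 kJ/kg
vapour 118→141 °C: 25.53 kJ/kg
Δh = 186.14 + 395 + 25.53 = 606.67 kJ/kg
Q = ṁ·Δh = 67.44 kg/min × 606.67 kJ/kg = 40914 kJ/min
|Q| = 681.9 kW = 681900 W

Q = 682000 W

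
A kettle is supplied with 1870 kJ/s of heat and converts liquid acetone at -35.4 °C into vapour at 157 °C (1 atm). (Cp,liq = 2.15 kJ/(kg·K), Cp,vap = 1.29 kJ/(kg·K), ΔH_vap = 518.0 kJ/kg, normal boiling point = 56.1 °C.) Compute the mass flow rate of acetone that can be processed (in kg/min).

ṁ = 133 kg/min

Δh = 2.15×(56.1−-35.4) + 518.0 + 1.29×(157−56.1) = 844.89 kJ/kg
Q = 1870 kJ/s = 1870 kJ/s = 112200 kJ/min
ṁ = Q/Δh = 112200 / 844.89 = 132.8 kg/min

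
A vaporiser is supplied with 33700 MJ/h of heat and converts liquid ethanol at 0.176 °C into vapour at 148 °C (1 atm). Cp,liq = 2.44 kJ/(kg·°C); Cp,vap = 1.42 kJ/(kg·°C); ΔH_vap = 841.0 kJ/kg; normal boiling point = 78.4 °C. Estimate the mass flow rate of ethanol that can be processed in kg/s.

ṁ = 8.28 kg/s

Δh = 2.44×(78.4−0.176) + 841.0 + 1.42×(148−78.4) = 1130.7 kJ/kg
Q = 33700 MJ/h = 9361.1 kJ/s = 9361.1 kJ/s
ṁ = Q/Δh = 9361.1 / 1130.7 = 8.2791 kg/s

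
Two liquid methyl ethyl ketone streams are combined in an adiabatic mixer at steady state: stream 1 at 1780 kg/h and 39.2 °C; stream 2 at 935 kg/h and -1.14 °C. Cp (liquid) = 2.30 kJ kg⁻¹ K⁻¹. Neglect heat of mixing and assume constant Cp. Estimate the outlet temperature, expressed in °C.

T_out = 25.3 °C

Energy balance with Q = 0: Σ ṁᵢCp,ᵢ(T_out − Tᵢ) = 0
Σ ṁᵢCp,ᵢTᵢ = 1780×2.30×39.2 + 935×2.30×-1.14 = 158030
Σ ṁᵢCp,ᵢ = 1780×2.30 + 935×2.30 = 6244.5
T_out = 158030 / 6244.5 = 25.308 °C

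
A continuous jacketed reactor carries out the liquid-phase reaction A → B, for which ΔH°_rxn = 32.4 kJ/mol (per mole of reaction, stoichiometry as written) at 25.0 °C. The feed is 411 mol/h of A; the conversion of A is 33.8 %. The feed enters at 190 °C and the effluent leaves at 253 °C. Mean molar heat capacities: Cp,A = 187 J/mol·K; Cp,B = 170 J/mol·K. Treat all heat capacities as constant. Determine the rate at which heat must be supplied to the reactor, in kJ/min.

Q_in = 147 kJ/min

Extent of reaction ξ = 0.338 × 411 = 138.92 mol/h
Reaction term: ξ·ΔH°_rxn = 138.92 × 32.4 = 4500.9 kJ/h
Sensible, feed 190→25 °C: -12681 kJ/h
Outlet flows (mol/h): A 272.08, B 138.92
Sensible, products 25→253 °C: 16985 kJ/h
Q = ΔH = 8804.5 kJ/h = 2.4457 kW
Heat supplied = 146.74 kJ/min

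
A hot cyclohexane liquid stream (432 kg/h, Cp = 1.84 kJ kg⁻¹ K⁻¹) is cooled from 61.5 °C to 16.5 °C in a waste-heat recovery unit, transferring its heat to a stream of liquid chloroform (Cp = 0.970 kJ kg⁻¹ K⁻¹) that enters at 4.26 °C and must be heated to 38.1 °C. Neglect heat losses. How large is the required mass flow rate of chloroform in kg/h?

ṁ_c = 1090 kg/h

Heat released by hot stream: Q = 432 × 1.84 × (61.5 − 16.5) = 35770 kJ/h
Energy balance on cold side (adiabatic exchanger): Q = ṁ_c·Cp_c·(T_c,out − T_c,in)
ṁ_c = 35770 / [0.970 × (38.1 − 4.26)] = 1089.7 kg/h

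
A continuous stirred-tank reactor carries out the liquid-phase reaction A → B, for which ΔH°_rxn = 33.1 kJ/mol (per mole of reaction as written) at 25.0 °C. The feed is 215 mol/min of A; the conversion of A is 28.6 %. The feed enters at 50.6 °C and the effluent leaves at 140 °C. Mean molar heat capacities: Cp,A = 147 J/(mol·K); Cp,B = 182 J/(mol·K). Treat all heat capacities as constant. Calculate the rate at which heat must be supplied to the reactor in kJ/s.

Extent of reaction ξ = 0.286 × 215 = 61.49 mol/min
Reaction term: ξ·ΔH°_rxn = 61.49 × 33.1 = 2035.3 kJ/min
Sensible, feed 50.6→25 °C: -809.09 kJ/min
Outlet flows (mol/min): A 153.51, B 61.49
Sensible, products 25→140 °C: 3882.1 kJ/min
Q = ΔH = 5108.3 kJ/min = 85.138 kW
Heat supplied = 85.138 kJ/s

Q_in = 85.1 kJ/s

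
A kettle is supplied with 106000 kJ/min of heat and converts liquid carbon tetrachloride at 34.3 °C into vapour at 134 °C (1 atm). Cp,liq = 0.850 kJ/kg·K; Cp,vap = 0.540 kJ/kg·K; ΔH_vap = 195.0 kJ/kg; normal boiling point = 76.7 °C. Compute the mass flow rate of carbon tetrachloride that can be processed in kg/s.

Δh = 0.850×(76.7−34.3) + 195.0 + 0.540×(134−76.7) = 261.98 kJ/kg
Q = 106000 kJ/min = 1766.7 kJ/s = 1766.7 kJ/s
ṁ = Q/Δh = 1766.7 / 261.98 = 6.7435 kg/s

ṁ = 6.74 kg/s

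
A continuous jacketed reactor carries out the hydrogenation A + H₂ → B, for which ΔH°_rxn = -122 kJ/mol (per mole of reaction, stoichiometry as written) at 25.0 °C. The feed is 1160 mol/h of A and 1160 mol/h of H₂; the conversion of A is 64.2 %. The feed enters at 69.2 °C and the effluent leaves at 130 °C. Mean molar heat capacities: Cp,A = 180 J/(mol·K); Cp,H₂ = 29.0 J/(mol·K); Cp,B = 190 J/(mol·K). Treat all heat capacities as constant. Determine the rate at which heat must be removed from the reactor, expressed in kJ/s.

Extent of reaction ξ = 0.642 × 1160 = 744.72 mol/h
Reaction term: ξ·ΔH°_rxn = 744.72 × -122 = -90856 kJ/h
Sensible, feed 69.2→25 °C: -10716 kJ/h
Outlet flows (mol/h): A 415.28, H₂ 415.28, B 744.72
Sensible, products 25→130 °C: 23970 kJ/h
Q = ΔH = -77601 kJ/h = -21.556 kW
Heat removed = 21.556 kJ/s

Q_out = 21.6 kJ/s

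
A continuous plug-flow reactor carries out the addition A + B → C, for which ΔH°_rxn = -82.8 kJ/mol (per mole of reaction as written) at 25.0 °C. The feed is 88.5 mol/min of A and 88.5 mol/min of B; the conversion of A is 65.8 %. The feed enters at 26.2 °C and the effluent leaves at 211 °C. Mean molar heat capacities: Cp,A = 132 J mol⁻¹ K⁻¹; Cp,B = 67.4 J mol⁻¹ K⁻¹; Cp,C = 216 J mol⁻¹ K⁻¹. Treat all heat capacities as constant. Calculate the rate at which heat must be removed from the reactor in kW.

Q_out = 23.0 kW

Extent of reaction ξ = 0.658 × 88.5 = 58.233 mol/min
Reaction term: ξ·ΔH°_rxn = 58.233 × -82.8 = -4821.7 kJ/min
Sensible, feed 26.2→25 °C: -21.176 kJ/min
Outlet flows (mol/min): A 30.267, B 30.267, C 58.233
Sensible, products 25→211 °C: 3462.1 kJ/min
Q = ΔH = -1380.7 kJ/min = -23.012 kW
Heat removed = 23.012 kW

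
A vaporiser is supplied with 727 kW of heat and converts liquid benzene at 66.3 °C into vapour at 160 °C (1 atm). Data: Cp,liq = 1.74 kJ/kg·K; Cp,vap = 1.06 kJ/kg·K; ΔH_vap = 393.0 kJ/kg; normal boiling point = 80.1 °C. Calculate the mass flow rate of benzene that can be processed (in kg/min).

ṁ = 86.9 kg/min

Δh = 1.74×(80.1−66.3) + 393.0 + 1.06×(160−80.1) = 501.71 kJ/kg
Q = 727 kW = 727 kJ/s = 43620 kJ/min
ṁ = Q/Δh = 43620 / 501.71 = 86.943 kg/min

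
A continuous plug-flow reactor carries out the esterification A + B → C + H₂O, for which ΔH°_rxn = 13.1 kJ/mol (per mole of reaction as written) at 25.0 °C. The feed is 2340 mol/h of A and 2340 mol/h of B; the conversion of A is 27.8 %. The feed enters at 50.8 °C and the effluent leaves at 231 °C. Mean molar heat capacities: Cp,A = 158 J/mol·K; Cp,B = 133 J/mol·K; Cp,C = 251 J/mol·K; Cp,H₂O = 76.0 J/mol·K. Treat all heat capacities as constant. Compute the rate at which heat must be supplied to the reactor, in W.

Q_in = 37800 W

Extent of reaction ξ = 0.278 × 2340 = 650.52 mol/h
Reaction term: ξ·ΔH°_rxn = 650.52 × 13.1 = 8521.8 kJ/h
Sensible, feed 50.8→25 °C: -17568 kJ/h
Outlet flows (mol/h): A 1689.5, B 1689.5, C 650.52, H₂O 650.52
Sensible, products 25→231 °C: 145100 kJ/h
Q = ΔH = 136050 kJ/h = 37.792 kW
Heat supplied = 37792 W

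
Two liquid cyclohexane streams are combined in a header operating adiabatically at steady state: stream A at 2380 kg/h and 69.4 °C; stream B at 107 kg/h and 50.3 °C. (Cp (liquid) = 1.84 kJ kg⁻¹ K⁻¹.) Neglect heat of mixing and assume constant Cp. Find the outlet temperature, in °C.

Adiabatic, steady state ⇒ Σ ṁᵢCp,ᵢ(T_out − Tᵢ) = 0
Σ ṁᵢCp,ᵢTᵢ = 2380×1.84×69.4 + 107×1.84×50.3 = 313820
Σ ṁᵢCp,ᵢ = 2380×1.84 + 107×1.84 = 4576.1
T_out = 313820 / 4576.1 = 68.578 °C

T_out = 68.6 °C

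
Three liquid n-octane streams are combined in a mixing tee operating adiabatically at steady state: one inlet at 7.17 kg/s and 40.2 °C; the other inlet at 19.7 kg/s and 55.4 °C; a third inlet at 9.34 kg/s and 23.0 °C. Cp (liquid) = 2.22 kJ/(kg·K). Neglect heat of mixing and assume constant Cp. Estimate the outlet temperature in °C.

Energy balance with Q = 0: Σ ṁᵢCp,ᵢ(T_out − Tᵢ) = 0
Σ ṁᵢCp,ᵢTᵢ = 7.17×2.22×40.2 + 19.7×2.22×55.4 + 9.34×2.22×23.0 = 3539.6
Σ ṁᵢCp,ᵢ = 7.17×2.22 + 19.7×2.22 + 9.34×2.22 = 80.386
T_out = 3539.6 / 80.386 = 44.033 °C

T_out = 44.0 °C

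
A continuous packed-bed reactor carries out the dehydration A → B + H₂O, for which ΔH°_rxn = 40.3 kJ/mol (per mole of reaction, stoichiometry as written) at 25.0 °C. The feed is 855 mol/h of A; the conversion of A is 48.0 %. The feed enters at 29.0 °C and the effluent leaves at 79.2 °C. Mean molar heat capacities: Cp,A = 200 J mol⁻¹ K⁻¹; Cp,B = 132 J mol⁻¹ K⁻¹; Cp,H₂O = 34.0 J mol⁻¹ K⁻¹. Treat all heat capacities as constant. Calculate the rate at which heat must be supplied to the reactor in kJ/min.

Q_in = 406 kJ/min

Extent of reaction ξ = 0.480 × 855 = 410.4 mol/h
Reaction term: ξ·ΔH°_rxn = 410.4 × 40.3 = 16539 kJ/h
Sensible, feed 29.0→25 °C: -684 kJ/h
Outlet flows (mol/h): A 444.6, B 410.4, H₂O 410.4
Sensible, products 25→79.2 °C: 8511.9 kJ/h
Q = ΔH = 24367 kJ/h = 6.7686 kW
Heat supplied = 406.12 kJ/min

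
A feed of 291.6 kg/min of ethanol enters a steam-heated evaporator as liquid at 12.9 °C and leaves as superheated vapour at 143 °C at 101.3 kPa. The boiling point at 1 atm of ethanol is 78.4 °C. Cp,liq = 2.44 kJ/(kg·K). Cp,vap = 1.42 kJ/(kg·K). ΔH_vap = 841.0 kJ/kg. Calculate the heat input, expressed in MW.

Q = 5.31 MW

liquid 12.9→78.4 °C: 159.82 kJ/kg
vaporisation at 78.4 °C: 841 kJ/kg
vapour 78.4→143 °C: 91.732 kJ/kg
Δh = 159.82 + 841 + 91.732 = 1092.6 kJ/kg
Q = ṁ·Δh = 291.6 kg/min × 1092.6 kJ/kg = 318590 kJ/min
|Q| = 5309.8 kW = 5.3098 MW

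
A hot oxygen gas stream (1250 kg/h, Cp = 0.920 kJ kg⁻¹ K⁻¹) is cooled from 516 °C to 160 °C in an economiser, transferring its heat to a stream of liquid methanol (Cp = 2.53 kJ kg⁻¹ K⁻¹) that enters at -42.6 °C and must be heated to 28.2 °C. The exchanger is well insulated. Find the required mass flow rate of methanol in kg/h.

ṁ_c = 2290 kg/h

Heat released by hot stream: Q = 1250 × 0.920 × (516 − 160) = 409400 kJ/h
Energy balance on cold side (adiabatic exchanger): Q = ṁ_c·Cp_c·(T_c,out − T_c,in)
ṁ_c = 409400 / [2.53 × (28.2 − -42.6)] = 2285.6 kg/h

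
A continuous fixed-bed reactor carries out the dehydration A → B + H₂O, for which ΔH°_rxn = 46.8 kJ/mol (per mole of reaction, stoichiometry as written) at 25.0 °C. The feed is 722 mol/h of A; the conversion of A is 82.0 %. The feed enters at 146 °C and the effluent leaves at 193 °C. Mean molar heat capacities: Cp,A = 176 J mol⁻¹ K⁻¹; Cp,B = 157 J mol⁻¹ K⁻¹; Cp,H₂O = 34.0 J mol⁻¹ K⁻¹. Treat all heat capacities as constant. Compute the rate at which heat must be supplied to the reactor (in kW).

Extent of reaction ξ = 0.820 × 722 = 592.04 mol/h
Reaction term: ξ·ΔH°_rxn = 592.04 × 46.8 = 27707 kJ/h
Sensible, feed 146→25 °C: -15376 kJ/h
Outlet flows (mol/h): A 129.96, B 592.04, H₂O 592.04
Sensible, products 25→193 °C: 22840 kJ/h
Q = ΔH = 35172 kJ/h = 9.7699 kW
Heat supplied = 9.7699 kW

Q_in = 9.77 kW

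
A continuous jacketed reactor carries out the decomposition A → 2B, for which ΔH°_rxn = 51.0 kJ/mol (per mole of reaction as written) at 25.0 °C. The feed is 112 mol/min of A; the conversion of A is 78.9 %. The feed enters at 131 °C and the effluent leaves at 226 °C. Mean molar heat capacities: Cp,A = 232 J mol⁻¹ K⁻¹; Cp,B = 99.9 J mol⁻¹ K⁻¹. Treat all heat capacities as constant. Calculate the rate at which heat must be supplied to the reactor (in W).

Extent of reaction ξ = 0.789 × 112 = 88.368 mol/min
Reaction term: ξ·ΔH°_rxn = 88.368 × 51.0 = 4506.8 kJ/min
Sensible, feed 131→25 °C: -2754.3 kJ/min
Outlet flows (mol/min): A 23.632, B 176.74
Sensible, products 25→226 °C: 4650.8 kJ/min
Q = ΔH = 6403.3 kJ/min = 106.72 kW
Heat supplied = 106720 W

Q_in = 107000 W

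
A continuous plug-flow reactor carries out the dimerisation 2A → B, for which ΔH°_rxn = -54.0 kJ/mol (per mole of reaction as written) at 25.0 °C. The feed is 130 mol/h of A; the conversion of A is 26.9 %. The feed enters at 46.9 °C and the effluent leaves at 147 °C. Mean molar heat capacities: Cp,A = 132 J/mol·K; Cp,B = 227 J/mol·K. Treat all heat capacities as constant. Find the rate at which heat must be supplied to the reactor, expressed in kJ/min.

Extent of reaction ξ = 0.269 × 130 / 2 = 17.485 mol/h
Reaction term: ξ·ΔH°_rxn = 17.485 × -54.0 = -944.19 kJ/h
Sensible, feed 46.9→25 °C: -375.8 kJ/h
Outlet flows (mol/h): A 95.03, B 17.485
Sensible, products 25→147 °C: 2014.6 kJ/h
Q = ΔH = 694.6 kJ/h = 0.19294 kW
Heat supplied = 11.577 kJ/min

Q_in = 11.6 kJ/min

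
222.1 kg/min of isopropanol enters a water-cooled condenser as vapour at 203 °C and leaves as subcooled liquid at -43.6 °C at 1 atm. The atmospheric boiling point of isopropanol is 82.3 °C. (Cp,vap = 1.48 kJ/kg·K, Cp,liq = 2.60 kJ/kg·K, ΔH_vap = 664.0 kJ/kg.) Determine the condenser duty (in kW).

vapour 203→82.3 °C: -178.64 kJ/kg
condensation at 82.3 °C: -664 kJ/kg
liquid 82.3→-43.6 °C: -327.34 kJ/kg
Δh = -178.64 + -664 + -327.34 = -1170 kJ/kg
Q = ṁ·Δh = 222.1 kg/min × -1170 kJ/kg = -259850 kJ/min
|Q| = 4330.9 kW

Q_c = 4330 kW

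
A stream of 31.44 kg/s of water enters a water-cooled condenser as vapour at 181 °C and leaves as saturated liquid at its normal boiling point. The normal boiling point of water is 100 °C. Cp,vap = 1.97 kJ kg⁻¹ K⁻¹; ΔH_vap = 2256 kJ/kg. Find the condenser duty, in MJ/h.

Q_c = 273000 MJ/h

vapour 181→100 °C: -159.57 kJ/kg
condensation at 100 °C: -2256 kJ/kg
Δh = -159.57 + -2256 = -2415.6 kJ/kg
Q = ṁ·Δh = 31.44 kg/s × -2415.6 kJ/kg = -75946 kJ/s
|Q| = 75946 kW = 273400 MJ/h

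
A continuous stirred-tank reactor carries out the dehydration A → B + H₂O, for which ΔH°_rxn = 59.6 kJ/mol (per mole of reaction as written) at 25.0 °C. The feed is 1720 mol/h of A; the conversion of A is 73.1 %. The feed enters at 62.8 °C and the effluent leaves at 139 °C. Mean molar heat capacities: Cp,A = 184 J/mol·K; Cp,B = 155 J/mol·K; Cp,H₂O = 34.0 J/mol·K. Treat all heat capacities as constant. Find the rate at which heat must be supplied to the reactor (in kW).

Extent of reaction ξ = 0.731 × 1720 = 1257.3 mol/h
Reaction term: ξ·ΔH°_rxn = 1257.3 × 59.6 = 74936 kJ/h
Sensible, feed 62.8→25 °C: -11963 kJ/h
Outlet flows (mol/h): A 462.68, B 1257.3, H₂O 1257.3
Sensible, products 25→139 °C: 36795 kJ/h
Q = ΔH = 99769 kJ/h = 27.714 kW
Heat supplied = 27.714 kW

Q_in = 27.7 kW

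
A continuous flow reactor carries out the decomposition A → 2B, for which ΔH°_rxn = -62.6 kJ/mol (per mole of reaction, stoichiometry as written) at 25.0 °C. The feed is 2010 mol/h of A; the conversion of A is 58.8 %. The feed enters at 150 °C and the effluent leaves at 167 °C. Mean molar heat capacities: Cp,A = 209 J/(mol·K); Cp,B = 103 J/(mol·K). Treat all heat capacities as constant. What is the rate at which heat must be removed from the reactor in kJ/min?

Q_out = 1120 kJ/min

Extent of reaction ξ = 0.588 × 2010 = 1181.9 mol/h
Reaction term: ξ·ΔH°_rxn = 1181.9 × -62.6 = -73986 kJ/h
Sensible, feed 150→25 °C: -52511 kJ/h
Outlet flows (mol/h): A 828.12, B 2363.8
Sensible, products 25→167 °C: 59149 kJ/h
Q = ΔH = -67348 kJ/h = -18.708 kW
Heat removed = 1122.5 kJ/min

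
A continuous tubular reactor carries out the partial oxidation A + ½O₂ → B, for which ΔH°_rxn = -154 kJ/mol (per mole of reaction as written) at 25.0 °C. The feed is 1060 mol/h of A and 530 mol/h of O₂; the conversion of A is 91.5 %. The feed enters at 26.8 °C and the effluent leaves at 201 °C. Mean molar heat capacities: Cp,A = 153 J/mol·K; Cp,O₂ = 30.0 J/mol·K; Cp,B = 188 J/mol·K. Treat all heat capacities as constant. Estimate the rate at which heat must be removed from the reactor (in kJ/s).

Extent of reaction ξ = 0.915 × 1060 = 969.9 mol/h
Reaction term: ξ·ΔH°_rxn = 969.9 × -154 = -149360 kJ/h
Sensible, feed 26.8→25 °C: -320.54 kJ/h
Outlet flows (mol/h): A 90.1, O₂ 45.05, B 969.9
Sensible, products 25→201 °C: 34756 kJ/h
Q = ΔH = -114930 kJ/h = -31.925 kW
Heat removed = 31.925 kJ/s

Q_out = 31.9 kJ/s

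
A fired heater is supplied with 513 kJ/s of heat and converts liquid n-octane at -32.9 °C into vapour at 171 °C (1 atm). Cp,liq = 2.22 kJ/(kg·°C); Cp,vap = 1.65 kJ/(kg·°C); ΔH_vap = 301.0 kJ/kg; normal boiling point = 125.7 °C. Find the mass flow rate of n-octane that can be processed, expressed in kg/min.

Δh = 2.22×(125.7−-32.9) + 301.0 + 1.65×(171−125.7) = 727.84 kJ/kg
Q = 513 kJ/s = 513 kJ/s = 30780 kJ/min
ṁ = Q/Δh = 30780 / 727.84 = 42.29 kg/min

ṁ = 42.3 kg/min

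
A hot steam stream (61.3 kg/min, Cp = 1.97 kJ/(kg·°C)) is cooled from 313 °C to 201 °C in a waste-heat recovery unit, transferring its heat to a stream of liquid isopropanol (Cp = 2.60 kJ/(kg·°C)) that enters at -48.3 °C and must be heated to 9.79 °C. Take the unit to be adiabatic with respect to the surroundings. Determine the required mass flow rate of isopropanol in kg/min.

ṁ_c = 89.6 kg/min

Heat released by hot stream: Q = 61.3 × 1.97 × (313 − 201) = 13525 kJ/min
Energy balance on cold side (adiabatic exchanger): Q = ṁ_c·Cp_c·(T_c,out − T_c,in)
ṁ_c = 13525 / [2.60 × (9.79 − -48.3)] = 89.551 kg/min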